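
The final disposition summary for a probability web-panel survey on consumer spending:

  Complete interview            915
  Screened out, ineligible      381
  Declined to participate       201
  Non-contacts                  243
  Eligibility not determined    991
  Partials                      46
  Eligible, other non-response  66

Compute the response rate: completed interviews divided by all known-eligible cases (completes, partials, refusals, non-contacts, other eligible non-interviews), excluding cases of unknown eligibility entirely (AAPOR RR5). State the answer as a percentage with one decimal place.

62.2%

Numerator: 915
Base: 915 + 46 + 201 + 243 + 66 = 1471
RR5 = 915 / 1471 = 0.6220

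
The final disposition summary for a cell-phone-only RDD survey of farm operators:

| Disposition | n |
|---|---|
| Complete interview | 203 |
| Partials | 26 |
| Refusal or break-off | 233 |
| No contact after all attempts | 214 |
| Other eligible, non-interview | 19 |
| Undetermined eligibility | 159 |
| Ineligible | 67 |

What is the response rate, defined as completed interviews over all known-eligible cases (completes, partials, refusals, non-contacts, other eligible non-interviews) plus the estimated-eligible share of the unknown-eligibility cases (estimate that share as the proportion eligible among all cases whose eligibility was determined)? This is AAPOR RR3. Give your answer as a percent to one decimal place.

Top = 203
Known eligible = 203 + 26 + 233 + 214 + 19 = 695
e = 695 / (695 + 67) = 695 / 762 = 0.9121
Eligible share of unknowns = 0.9121 × 159 = 145.02
Denominator = 695 + 145.02 = 840.02
RR3 = 203 / 840.02 = 0.2417

24.2%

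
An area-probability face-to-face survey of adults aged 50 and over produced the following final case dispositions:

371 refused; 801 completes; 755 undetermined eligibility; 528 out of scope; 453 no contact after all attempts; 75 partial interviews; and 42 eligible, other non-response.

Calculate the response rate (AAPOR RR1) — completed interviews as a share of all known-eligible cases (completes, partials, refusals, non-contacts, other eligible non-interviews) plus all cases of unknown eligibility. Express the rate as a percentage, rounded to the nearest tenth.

32.1%

Num = 801
Denom = 801 + 75 + 371 + 453 + 42 + 755 = 2497
RR1 = 801 / 2497 = 0.3208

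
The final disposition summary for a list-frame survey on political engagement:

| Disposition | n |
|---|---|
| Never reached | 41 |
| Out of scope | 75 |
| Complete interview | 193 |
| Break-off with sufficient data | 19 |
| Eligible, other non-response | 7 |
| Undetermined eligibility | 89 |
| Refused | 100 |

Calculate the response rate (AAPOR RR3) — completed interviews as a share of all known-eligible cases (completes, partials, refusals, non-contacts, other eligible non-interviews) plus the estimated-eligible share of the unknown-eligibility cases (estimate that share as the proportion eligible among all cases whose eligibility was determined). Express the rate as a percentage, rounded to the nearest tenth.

Top = 193
Known eligible = 193 + 19 + 100 + 41 + 7 = 360
e = 360 / (360 + 75) = 360 / 435 = 0.8276
e × U = 0.8276 × 89 = 73.66
Denom = 360 + 73.66 = 433.66
RR3 = 193 / 433.66 = 0.4450

44.5%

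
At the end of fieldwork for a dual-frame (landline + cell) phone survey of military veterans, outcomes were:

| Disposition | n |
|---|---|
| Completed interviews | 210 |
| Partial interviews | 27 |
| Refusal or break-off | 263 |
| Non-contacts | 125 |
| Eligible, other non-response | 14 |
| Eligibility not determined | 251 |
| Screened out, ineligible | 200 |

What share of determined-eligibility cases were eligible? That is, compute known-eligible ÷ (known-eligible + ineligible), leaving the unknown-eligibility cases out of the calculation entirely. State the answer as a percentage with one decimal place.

Eligible (known) = 210 + 27 + 263 + 125 + 14 = 639
e = 639 / (639 + 200) = 639 / 839 = 0.7616

76.2%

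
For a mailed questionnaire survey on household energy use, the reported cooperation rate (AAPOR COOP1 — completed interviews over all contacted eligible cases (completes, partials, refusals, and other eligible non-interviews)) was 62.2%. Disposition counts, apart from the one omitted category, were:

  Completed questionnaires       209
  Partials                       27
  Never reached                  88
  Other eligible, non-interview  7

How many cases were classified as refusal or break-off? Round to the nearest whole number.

93

COOP1 = 209 / D = 0.622
D = 209 / 0.622 = 336.0
Remaining denominator categories sum to 243
refusal or break-off = 336.0 − 243 ≈ 93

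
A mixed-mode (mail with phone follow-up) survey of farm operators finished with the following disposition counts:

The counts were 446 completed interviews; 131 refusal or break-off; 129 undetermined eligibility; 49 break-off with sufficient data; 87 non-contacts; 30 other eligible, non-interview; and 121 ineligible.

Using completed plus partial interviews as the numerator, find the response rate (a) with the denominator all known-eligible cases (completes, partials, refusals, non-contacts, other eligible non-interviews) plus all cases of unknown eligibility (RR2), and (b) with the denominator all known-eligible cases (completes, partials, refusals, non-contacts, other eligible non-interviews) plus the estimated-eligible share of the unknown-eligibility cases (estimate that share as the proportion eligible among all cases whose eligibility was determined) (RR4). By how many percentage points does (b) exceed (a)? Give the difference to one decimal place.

1.2

Num = 446 + 49 = 495
Base = 446 + 49 + 131 + 87 + 30 + 129 = 872
RR2 = 495 / 872 = 0.5677
Eligible (known) = 446 + 49 + 131 + 87 + 30 = 743
e = 743 / (743 + 121) = 743 / 864 = 0.8600
e × U = 0.8600 × 129 = 110.94
Base = 743 + 110.94 = 853.94
RR4 = 495 / 853.94 = 0.5797
Difference = 57.97 − 56.77 = 1.20 percentage points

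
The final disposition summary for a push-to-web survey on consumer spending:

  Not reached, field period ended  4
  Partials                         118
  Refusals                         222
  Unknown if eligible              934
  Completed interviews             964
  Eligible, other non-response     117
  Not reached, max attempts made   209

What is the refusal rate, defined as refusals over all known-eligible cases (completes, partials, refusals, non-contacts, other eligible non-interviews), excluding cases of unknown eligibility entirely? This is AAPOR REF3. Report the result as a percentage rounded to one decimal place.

13.6%

No answer / not reached = 4 + 209 = 213
Numerator: 222
Denom: 964 + 118 + 222 + 213 + 117 = 1634
REF3 = 222 / 1634 = 0.1359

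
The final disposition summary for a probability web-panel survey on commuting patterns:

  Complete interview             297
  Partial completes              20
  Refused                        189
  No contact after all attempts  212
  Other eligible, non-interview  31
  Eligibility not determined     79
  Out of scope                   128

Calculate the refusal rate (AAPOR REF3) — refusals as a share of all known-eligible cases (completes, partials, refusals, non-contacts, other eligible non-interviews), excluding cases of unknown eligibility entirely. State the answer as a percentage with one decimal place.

25.2%

Numerator = 189
Denom = 297 + 20 + 189 + 212 + 31 = 749
REF3 = 189 / 749 = 0.2523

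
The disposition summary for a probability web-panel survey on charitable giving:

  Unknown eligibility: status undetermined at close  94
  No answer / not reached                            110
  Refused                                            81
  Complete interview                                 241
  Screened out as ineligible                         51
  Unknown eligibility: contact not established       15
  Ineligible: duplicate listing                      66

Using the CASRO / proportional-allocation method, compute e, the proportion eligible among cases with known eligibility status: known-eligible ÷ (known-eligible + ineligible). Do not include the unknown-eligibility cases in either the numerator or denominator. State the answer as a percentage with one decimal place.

78.7%

Undetermined eligibility = 15 + 94 = 109
Not eligible = 51 + 66 = 117
Known eligible = 241 + 81 + 110 = 432
e = 432 / (432 + 117) = 432 / 549 = 0.7869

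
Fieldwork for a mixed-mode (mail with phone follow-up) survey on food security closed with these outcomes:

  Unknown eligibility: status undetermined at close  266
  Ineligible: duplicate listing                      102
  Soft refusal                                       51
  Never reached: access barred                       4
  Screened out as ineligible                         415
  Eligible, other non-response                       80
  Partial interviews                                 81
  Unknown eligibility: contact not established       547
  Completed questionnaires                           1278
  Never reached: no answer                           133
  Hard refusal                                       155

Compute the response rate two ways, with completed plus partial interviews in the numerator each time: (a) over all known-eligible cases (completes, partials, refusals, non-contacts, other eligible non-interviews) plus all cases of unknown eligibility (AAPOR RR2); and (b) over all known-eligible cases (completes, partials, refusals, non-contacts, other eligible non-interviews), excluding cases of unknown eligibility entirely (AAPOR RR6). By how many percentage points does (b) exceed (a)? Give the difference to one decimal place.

Refused = 155 + 51 = 206
Non-contacts = 133 + 4 = 137
Unknown eligibility = 547 + 266 = 813
Out of scope = 415 + 102 = 517
Numerator = 1278 + 81 = 1359
Denom = 1278 + 81 + 206 + 137 + 80 + 813 = 2595
RR2 = 1359 / 2595 = 0.5237
Denom = 1278 + 81 + 206 + 137 + 80 = 1782
RR6 = 1359 / 1782 = 0.7626
Difference = 76.26 − 52.37 = 23.89 percentage points

23.9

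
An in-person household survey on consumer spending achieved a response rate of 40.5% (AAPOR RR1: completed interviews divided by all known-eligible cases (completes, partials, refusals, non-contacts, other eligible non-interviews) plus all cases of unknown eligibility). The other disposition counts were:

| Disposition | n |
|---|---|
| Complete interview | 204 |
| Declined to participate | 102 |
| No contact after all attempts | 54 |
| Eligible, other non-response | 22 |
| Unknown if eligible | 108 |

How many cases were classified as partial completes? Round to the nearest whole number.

RR1 = 204 / D = 0.405
D = 204 / 0.405 = 503.7
Remaining denominator categories sum to 490
partial completes = 503.7 − 490 ≈ 14

14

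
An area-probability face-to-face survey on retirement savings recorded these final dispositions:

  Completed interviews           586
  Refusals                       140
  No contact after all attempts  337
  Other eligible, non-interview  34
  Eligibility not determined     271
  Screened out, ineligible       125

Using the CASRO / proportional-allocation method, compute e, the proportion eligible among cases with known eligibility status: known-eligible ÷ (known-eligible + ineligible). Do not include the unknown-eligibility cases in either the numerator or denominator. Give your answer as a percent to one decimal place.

89.8%

Eligible (known): 586 + 140 + 337 + 34 = 1097
e = 1097 / (1097 + 125) = 1097 / 1222 = 0.8977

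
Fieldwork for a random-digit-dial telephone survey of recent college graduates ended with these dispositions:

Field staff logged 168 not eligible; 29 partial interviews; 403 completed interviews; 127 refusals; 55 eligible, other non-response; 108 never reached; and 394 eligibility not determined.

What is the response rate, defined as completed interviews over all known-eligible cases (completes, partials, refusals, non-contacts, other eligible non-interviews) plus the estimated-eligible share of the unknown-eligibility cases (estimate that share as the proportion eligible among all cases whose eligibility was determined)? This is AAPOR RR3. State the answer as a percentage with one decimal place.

Top: 403
Known eligible: 403 + 29 + 127 + 108 + 55 = 722
e = 722 / (722 + 168) = 722 / 890 = 0.8112
Estimated eligible among unknowns: 0.8112 × 394 = 319.61
Denom: 722 + 319.61 = 1041.61
RR3 = 403 / 1041.61 = 0.3869

38.7%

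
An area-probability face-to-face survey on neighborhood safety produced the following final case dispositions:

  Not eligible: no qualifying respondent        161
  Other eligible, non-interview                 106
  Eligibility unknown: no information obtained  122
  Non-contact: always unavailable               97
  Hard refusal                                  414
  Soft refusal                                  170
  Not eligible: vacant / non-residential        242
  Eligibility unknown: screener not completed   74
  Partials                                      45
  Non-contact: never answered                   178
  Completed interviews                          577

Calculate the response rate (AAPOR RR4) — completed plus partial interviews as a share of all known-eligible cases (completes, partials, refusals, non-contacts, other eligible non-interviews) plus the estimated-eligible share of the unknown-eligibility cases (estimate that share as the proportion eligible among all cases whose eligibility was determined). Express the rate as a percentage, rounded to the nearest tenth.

35.7%

Declined to participate = 414 + 170 = 584
No contact after all attempts = 178 + 97 = 275
Unknown eligibility = 74 + 122 = 196
Not eligible = 161 + 242 = 403
Numerator = 577 + 45 = 622
Known eligible = 577 + 45 + 584 + 275 + 106 = 1587
e = 1587 / (1587 + 403) = 1587 / 1990 = 0.7975
e × U = 0.7975 × 196 = 156.31
Denom = 1587 + 156.31 = 1743.31
RR4 = 622 / 1743.31 = 0.3568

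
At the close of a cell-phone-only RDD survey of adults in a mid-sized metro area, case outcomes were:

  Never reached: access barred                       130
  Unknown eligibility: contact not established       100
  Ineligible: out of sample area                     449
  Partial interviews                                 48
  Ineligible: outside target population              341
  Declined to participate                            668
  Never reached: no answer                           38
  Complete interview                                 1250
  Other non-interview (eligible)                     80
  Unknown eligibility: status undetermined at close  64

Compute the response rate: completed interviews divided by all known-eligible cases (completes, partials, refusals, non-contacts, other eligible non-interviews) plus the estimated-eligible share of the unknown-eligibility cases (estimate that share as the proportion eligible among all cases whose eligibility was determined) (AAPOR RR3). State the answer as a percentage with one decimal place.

53.5%

No contact after all attempts = 38 + 130 = 168
Unknown eligibility = 100 + 64 = 164
Not eligible = 341 + 449 = 790
Top: 1250
Known eligible: 1250 + 48 + 668 + 168 + 80 = 2214
e = 2214 / (2214 + 790) = 2214 / 3004 = 0.7370
Eligible share of unknowns: 0.7370 × 164 = 120.87
Denominator: 2214 + 120.87 = 2334.87
RR3 = 1250 / 2334.87 = 0.5354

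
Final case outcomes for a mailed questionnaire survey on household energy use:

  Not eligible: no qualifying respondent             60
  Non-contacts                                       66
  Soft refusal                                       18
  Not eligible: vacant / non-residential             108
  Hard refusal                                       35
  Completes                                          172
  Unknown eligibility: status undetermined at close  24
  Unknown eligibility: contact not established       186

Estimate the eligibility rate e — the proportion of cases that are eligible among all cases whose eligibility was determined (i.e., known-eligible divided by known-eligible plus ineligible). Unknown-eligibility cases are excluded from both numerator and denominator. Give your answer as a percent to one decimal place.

Refusals = 35 + 18 = 53
Unknown if eligible = 186 + 24 = 210
Ineligible = 60 + 108 = 168
Known eligible: 172 + 53 + 66 = 291
e = 291 / (291 + 168) = 291 / 459 = 0.6340

63.4%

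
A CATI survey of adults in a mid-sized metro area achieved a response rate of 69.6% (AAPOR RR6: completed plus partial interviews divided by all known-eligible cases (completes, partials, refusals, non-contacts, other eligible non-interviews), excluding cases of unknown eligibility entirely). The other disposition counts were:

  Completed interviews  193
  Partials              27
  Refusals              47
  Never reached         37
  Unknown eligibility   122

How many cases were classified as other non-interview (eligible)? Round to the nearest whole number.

12

Num → 193 + 27 = 220
RR6 = 220 / D = 0.696
D = 220 / 0.696 = 316.1
Rest of base = 304
other non-interview (eligible) = 316.1 − 304 ≈ 12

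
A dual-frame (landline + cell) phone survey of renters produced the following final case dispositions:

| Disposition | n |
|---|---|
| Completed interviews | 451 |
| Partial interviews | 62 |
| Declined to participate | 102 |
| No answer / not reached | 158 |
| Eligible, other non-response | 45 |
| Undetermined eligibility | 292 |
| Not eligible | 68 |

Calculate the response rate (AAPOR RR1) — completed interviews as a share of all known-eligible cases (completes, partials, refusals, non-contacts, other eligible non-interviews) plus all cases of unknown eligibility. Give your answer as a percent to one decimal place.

40.6%

Num → 451
Base → 451 + 62 + 102 + 158 + 45 + 292 = 1110
RR1 = 451 / 1110 = 0.4063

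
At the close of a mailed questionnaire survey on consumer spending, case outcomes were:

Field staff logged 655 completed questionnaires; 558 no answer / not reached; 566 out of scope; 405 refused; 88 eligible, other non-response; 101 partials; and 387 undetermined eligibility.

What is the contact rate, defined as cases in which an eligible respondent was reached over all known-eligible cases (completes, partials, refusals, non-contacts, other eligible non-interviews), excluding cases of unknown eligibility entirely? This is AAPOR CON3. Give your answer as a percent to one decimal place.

69.1%

Numerator: 655 + 101 + 405 + 88 = 1249
Base: 655 + 101 + 405 + 558 + 88 = 1807
CON3 = 1249 / 1807 = 0.6912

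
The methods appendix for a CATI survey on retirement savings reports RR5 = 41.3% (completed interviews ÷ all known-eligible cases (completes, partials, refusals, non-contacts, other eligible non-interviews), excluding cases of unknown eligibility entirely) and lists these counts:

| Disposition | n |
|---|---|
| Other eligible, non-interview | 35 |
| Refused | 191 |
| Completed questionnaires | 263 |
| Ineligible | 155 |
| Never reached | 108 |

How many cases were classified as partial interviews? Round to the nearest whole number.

40

RR5 = 263 / D = 0.413
D = 263 / 0.413 = 636.8
Remaining denominator categories sum to 597
partial interviews = 636.8 − 597 ≈ 40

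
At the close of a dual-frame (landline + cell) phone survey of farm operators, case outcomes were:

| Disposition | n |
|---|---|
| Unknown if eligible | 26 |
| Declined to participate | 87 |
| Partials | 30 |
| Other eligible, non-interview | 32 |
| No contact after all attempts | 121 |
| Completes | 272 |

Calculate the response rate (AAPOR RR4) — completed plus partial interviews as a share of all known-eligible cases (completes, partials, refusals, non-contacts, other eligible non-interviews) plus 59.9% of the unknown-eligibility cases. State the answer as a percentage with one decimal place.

54.2%

Top = 272 + 30 = 302
Known eligible = 272 + 30 + 87 + 121 + 32 = 542
Eligible share of unknowns = 0.5990 × 26 = 15.57
Denom = 542 + 15.57 = 557.57
RR4 = 302 / 557.57 = 0.5416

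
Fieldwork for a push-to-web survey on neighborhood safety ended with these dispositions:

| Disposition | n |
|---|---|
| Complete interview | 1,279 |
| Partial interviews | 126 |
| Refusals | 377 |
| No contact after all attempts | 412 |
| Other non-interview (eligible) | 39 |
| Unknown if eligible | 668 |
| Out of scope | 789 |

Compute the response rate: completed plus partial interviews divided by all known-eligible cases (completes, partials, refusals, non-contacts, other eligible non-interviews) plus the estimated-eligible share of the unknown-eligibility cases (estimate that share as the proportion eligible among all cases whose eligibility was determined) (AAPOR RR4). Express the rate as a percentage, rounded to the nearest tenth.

51.5%

Numerator: 1279 + 126 = 1405
Known eligible: 1279 + 126 + 377 + 412 + 39 = 2233
e = 2233 / (2233 + 789) = 2233 / 3022 = 0.7389
Eligible share of unknowns: 0.7389 × 668 = 493.59
Denom: 2233 + 493.59 = 2726.59
RR4 = 1405 / 2726.59 = 0.5153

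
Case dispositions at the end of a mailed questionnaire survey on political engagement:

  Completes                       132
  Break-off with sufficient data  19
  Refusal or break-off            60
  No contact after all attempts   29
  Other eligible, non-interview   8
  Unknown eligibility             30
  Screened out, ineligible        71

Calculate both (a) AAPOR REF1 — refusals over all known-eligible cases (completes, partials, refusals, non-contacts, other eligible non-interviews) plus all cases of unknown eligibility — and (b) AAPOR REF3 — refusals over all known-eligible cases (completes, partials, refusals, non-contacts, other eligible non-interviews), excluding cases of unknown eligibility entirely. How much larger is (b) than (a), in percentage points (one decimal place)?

2.6

Top → 60
Denominator → 132 + 19 + 60 + 29 + 8 + 30 = 278
REF1 = 60 / 278 = 0.2158
Denominator → 132 + 19 + 60 + 29 + 8 = 248
REF3 = 60 / 248 = 0.2419
Difference = 24.19 − 21.58 = 2.61 percentage points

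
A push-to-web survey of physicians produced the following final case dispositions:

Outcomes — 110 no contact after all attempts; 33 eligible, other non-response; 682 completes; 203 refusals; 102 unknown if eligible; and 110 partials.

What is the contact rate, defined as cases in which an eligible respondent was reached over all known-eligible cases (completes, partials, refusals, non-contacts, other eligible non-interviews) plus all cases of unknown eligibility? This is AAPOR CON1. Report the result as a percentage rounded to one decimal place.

82.9%

Top: 682 + 110 + 203 + 33 = 1028
Base: 682 + 110 + 203 + 110 + 33 + 102 = 1240
CON1 = 1028 / 1240 = 0.8290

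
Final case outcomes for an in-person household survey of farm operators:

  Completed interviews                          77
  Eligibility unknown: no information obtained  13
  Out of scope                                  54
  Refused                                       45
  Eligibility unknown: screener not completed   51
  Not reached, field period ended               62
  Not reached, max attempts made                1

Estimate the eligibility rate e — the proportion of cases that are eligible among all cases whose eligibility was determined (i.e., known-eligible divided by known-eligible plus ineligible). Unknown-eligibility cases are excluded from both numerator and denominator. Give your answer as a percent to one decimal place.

Never reached = 62 + 1 = 63
Unknown if eligible = 51 + 13 = 64
Determined eligible = 77 + 45 + 63 = 185
e = 185 / (185 + 54) = 185 / 239 = 0.7741

77.4%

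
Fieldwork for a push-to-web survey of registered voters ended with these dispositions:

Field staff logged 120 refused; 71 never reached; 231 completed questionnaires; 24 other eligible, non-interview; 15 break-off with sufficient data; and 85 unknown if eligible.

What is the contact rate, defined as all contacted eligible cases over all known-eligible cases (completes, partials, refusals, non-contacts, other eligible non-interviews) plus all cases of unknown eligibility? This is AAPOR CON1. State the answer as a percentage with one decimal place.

Top: 231 + 15 + 120 + 24 = 390
Base: 231 + 15 + 120 + 71 + 24 + 85 = 546
CON1 = 390 / 546 = 0.7143

71.4%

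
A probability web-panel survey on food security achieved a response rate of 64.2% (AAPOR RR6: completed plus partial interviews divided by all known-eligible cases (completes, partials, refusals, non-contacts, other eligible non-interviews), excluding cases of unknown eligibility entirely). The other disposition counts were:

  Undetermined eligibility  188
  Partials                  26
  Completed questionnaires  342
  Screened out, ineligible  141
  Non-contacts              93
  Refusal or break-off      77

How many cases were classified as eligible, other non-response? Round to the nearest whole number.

35

Numerator: 342 + 26 = 368
RR6 = 368 / D = 0.642
D = 368 / 0.642 = 573.2
Remaining denominator categories sum to 538
eligible, other non-response = 573.2 − 538 ≈ 35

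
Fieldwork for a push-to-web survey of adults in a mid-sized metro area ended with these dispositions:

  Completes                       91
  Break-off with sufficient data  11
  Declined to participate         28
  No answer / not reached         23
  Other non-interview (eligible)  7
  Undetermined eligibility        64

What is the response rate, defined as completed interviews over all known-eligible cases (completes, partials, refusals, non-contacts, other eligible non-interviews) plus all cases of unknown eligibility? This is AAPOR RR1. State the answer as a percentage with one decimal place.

40.6%

Numerator: 91
Base: 91 + 11 + 28 + 23 + 7 + 64 = 224
RR1 = 91 / 224 = 0.4062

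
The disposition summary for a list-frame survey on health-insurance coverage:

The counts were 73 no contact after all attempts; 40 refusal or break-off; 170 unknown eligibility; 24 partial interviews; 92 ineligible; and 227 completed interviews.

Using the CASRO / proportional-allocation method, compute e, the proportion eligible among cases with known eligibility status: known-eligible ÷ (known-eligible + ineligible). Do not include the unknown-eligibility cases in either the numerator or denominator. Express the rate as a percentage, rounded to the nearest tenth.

79.8%

Determined eligible: 227 + 24 + 40 + 73 = 364
e = 364 / (364 + 92) = 364 / 456 = 0.7982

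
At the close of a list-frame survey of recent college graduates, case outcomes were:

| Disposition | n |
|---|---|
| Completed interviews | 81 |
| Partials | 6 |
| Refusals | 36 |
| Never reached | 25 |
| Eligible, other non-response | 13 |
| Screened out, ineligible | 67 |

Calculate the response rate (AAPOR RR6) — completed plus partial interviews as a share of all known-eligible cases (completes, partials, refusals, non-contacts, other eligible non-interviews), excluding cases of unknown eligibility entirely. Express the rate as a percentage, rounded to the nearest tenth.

54.0%

Num → 81 + 6 = 87
Base → 81 + 6 + 36 + 25 + 13 = 161
RR6 = 87 / 161 = 0.5404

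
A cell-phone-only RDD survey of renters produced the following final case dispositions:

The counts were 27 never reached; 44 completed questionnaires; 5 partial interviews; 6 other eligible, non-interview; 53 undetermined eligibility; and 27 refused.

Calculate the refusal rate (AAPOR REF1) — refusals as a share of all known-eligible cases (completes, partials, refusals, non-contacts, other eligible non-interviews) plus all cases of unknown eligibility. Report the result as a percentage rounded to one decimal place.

Top: 27
Denom: 44 + 5 + 27 + 27 + 6 + 53 = 162
REF1 = 27 / 162 = 0.1667

16.7%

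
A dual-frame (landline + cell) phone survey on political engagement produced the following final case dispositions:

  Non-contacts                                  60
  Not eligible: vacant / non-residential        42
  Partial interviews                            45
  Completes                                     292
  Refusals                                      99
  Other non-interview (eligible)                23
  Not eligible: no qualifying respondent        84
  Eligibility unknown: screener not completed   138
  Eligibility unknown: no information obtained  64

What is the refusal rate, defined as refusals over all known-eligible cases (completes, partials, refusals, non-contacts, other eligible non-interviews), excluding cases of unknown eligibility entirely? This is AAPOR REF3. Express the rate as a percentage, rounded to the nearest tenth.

Unknown if eligible = 138 + 64 = 202
Not eligible = 84 + 42 = 126
Top = 99
Base = 292 + 45 + 99 + 60 + 23 = 519
REF3 = 99 / 519 = 0.1908

19.1%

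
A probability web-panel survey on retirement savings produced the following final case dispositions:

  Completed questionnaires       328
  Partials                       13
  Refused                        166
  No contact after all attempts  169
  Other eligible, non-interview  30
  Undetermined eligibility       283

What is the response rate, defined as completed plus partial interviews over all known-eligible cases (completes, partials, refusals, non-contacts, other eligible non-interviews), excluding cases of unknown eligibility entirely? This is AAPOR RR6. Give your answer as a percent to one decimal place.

Top → 328 + 13 = 341
Denominator → 328 + 13 + 166 + 169 + 30 = 706
RR6 = 341 / 706 = 0.4830

48.3%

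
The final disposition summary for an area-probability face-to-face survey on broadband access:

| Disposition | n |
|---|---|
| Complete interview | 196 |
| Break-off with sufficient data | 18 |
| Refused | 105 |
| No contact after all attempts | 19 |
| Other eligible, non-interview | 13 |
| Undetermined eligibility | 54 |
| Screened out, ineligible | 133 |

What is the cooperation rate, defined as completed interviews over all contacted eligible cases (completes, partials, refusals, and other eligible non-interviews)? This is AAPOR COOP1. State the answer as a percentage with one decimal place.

Numerator → 196
Denominator → 196 + 18 + 105 + 13 = 332
COOP1 = 196 / 332 = 0.5904

59.0%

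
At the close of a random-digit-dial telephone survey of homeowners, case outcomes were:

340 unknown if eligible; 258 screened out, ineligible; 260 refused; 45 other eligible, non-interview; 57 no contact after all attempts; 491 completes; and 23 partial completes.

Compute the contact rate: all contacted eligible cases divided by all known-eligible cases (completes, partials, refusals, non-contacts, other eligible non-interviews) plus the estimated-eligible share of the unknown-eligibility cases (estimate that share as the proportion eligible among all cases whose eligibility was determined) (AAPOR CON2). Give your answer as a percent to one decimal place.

Top → 491 + 23 + 260 + 45 = 819
Known eligible → 491 + 23 + 260 + 57 + 45 = 876
e = 876 / (876 + 258) = 876 / 1134 = 0.7725
Eligible share of unknowns → 0.7725 × 340 = 262.65
Base → 876 + 262.65 = 1138.65
CON2 = 819 / 1138.65 = 0.7193

71.9%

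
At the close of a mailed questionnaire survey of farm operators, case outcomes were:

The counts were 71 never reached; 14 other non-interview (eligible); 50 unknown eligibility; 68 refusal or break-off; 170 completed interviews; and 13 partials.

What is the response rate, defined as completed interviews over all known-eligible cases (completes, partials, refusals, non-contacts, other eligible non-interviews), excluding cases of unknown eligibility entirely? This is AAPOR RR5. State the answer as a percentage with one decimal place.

50.6%

Numerator = 170
Base = 170 + 13 + 68 + 71 + 14 = 336
RR5 = 170 / 336 = 0.5060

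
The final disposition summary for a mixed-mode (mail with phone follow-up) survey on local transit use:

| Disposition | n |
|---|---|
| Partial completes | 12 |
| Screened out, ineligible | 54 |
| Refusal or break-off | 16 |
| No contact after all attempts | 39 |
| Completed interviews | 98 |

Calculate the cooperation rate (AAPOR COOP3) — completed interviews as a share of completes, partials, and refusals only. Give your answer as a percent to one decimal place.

Num → 98
Base → 98 + 12 + 16 = 126
COOP3 = 98 / 126 = 0.7778

77.8%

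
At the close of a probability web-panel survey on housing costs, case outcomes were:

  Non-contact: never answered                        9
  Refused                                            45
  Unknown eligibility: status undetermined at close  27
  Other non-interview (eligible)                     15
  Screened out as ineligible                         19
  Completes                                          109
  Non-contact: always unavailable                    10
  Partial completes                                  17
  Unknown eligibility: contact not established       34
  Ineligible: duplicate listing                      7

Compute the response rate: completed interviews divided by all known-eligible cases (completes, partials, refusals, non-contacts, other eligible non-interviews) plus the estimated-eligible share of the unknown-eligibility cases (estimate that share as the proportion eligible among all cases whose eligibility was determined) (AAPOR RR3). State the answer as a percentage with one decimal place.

42.1%

Never reached = 9 + 10 = 19
Unknown if eligible = 34 + 27 = 61
Screened out, ineligible = 19 + 7 = 26
Top = 109
Eligible (known) = 109 + 17 + 45 + 19 + 15 = 205
e = 205 / (205 + 26) = 205 / 231 = 0.8874
Eligible share of unknowns = 0.8874 × 61 = 54.13
Base = 205 + 54.13 = 259.13
RR3 = 109 / 259.13 = 0.4206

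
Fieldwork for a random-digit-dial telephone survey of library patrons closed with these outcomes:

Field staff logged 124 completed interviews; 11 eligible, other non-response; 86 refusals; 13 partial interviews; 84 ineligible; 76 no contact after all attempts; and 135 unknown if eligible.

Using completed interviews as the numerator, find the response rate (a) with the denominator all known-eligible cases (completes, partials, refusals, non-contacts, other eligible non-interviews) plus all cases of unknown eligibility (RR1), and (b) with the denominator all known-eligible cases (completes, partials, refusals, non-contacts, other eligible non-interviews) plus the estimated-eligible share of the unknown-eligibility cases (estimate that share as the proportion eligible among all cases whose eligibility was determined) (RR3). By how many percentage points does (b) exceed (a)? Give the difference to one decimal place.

Numerator = 124
Denom = 124 + 13 + 86 + 76 + 11 + 135 = 445
RR1 = 124 / 445 = 0.2787
Known eligible = 124 + 13 + 86 + 76 + 11 = 310
e = 310 / (310 + 84) = 310 / 394 = 0.7868
Eligible share of unknowns = 0.7868 × 135 = 106.22
Denom = 310 + 106.22 = 416.22
RR3 = 124 / 416.22 = 0.2979
Difference = 29.79 − 27.87 = 1.92 percentage points

1.9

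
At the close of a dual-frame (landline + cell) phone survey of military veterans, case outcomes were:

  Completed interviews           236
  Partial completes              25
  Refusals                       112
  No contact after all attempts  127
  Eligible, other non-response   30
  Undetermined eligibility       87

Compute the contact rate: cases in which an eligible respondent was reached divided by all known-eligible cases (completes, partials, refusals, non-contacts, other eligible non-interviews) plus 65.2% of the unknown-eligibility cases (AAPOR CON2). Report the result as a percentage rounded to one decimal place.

Top: 236 + 25 + 112 + 30 = 403
Determined eligible: 236 + 25 + 112 + 127 + 30 = 530
Estimated eligible among unknowns: 0.6520 × 87 = 56.72
Base: 530 + 56.72 = 586.72
CON2 = 403 / 586.72 = 0.6869

68.7%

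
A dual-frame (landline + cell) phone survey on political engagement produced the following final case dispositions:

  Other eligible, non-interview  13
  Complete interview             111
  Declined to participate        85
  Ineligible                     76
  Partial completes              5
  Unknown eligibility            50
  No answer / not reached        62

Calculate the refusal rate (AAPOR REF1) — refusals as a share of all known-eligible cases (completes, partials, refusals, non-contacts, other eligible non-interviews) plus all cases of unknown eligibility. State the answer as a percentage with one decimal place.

Top → 85
Base → 111 + 5 + 85 + 62 + 13 + 50 = 326
REF1 = 85 / 326 = 0.2607

26.1%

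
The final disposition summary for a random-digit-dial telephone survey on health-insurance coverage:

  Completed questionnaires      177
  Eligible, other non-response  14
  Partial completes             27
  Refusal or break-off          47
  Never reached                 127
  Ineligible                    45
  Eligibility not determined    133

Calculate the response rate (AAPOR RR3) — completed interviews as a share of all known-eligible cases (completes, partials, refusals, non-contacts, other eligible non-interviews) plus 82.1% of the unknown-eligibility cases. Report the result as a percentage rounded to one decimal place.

Numerator: 177
Known eligible: 177 + 27 + 47 + 127 + 14 = 392
Eligible share of unknowns: 0.8210 × 133 = 109.19
Denominator: 392 + 109.19 = 501.19
RR3 = 177 / 501.19 = 0.3532

35.3%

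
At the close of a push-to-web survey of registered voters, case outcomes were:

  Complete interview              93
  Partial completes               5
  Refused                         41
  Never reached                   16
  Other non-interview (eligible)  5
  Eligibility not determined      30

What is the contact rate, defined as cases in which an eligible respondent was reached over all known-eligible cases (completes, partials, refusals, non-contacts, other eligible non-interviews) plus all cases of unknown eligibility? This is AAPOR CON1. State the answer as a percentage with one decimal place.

75.8%

Top = 93 + 5 + 41 + 5 = 144
Denominator = 93 + 5 + 41 + 16 + 5 + 30 = 190
CON1 = 144 / 190 = 0.7579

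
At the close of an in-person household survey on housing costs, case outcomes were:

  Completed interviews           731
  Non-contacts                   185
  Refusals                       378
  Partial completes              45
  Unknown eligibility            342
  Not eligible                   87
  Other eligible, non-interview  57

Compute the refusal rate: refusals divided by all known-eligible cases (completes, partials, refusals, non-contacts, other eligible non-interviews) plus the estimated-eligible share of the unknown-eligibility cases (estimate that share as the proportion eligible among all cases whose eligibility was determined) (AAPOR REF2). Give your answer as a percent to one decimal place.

Numerator: 378
Known eligible: 731 + 45 + 378 + 185 + 57 = 1396
e = 1396 / (1396 + 87) = 1396 / 1483 = 0.9413
Eligible share of unknowns: 0.9413 × 342 = 321.92
Base: 1396 + 321.92 = 1717.92
REF2 = 378 / 1717.92 = 0.2200

22.0%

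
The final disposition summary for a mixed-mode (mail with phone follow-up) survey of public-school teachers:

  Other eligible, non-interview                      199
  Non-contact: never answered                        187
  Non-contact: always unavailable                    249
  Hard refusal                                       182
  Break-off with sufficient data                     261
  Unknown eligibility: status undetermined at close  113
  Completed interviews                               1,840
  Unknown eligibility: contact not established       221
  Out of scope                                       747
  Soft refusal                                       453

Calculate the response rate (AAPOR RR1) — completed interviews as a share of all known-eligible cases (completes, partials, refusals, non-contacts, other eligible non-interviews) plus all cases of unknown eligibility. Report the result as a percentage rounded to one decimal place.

Refusals = 182 + 453 = 635
No answer / not reached = 187 + 249 = 436
Eligibility not determined = 221 + 113 = 334
Top = 1840
Denom = 1840 + 261 + 635 + 436 + 199 + 334 = 3705
RR1 = 1840 / 3705 = 0.4966

49.7%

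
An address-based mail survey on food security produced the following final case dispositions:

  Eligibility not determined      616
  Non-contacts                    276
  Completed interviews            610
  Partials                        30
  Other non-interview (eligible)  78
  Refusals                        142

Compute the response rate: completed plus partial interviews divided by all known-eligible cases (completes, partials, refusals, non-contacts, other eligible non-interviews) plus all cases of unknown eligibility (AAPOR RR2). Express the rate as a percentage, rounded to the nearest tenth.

36.5%

Top = 610 + 30 = 640
Denom = 610 + 30 + 142 + 276 + 78 + 616 = 1752
RR2 = 640 / 1752 = 0.3653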